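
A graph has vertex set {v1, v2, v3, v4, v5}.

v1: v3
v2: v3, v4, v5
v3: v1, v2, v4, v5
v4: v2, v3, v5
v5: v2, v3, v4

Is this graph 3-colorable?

v2, v3, v4, v5 are pairwise adjacent (a clique of size 4), so at least 4 colors are needed.
So 3 colors are not enough.

No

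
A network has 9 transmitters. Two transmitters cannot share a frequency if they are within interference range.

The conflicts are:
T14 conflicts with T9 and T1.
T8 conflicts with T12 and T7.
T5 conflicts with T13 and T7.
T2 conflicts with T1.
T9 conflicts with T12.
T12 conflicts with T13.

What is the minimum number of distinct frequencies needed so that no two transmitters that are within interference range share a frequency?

3

The cycle T12-T13-T5-T7-T8-T12 has odd length 5, so it cannot be 2-colored; at least 3 frequencies are needed.
A valid assignment using 3 frequencies: T14=1, T8=2, T5=1, T2=1, T9=2, T12=1, T1=2, T13=2, T7=3. No two conflicting transmitters share a frequency.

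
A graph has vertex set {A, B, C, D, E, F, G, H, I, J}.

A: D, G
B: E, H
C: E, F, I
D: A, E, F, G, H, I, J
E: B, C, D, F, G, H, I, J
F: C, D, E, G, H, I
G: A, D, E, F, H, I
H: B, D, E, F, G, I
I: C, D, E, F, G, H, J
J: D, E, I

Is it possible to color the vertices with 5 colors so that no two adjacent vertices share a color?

D, E, F, G, H, I form a clique, so at least 6 colors are needed.
So 5 colors are not enough.

No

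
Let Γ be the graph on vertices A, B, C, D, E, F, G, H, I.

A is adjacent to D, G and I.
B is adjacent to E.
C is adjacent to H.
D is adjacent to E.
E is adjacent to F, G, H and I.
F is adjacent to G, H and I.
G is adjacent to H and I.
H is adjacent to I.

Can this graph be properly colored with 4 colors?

No

E, F, G, H, I are pairwise adjacent (a clique of size 5), so at least 5 colors are needed.
So 4 colors are not enough.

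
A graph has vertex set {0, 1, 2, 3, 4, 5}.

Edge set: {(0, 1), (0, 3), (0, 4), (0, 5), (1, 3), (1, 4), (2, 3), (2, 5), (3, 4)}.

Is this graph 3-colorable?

No

0, 1, 3, 4 form a clique, so at least 4 colors are needed.
So 3 colors are not enough.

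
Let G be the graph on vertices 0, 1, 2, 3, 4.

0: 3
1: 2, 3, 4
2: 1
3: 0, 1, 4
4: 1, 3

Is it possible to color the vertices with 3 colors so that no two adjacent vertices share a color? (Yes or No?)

The chromatic number is 3. 1, 3, 4 are pairwise adjacent, so at least 3 colors are needed.
A valid assignment using 3 colors: 0=blue, 1=blue, 2=red, 3=red, 4=green.
That is already a proper 3-coloring.

Yes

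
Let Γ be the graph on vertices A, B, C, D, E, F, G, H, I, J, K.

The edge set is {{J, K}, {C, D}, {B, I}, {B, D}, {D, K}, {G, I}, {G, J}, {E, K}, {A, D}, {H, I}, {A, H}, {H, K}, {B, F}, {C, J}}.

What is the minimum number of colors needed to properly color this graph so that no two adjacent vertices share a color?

The cycle I-H-A-D-B-I has odd length 5, so it cannot be 2-colored; at least 3 colors are needed.
3 colors suffice: color 1 → {D, E, F, H, J}; color 2 → {A, C, I, K}; color 3 → {B, G}. No two adjacent vertices share a color.

3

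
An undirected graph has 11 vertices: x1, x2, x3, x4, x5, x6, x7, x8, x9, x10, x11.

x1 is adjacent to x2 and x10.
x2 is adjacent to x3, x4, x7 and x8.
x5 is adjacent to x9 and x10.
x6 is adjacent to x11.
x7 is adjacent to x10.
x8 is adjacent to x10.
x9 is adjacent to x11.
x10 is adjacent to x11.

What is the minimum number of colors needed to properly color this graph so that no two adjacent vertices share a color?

x5 and x9 are adjacent, so at least 2 colors are needed.
2 colors suffice: color 1 → {x2, x6, x9, x10}; color 2 → {x1, x3, x4, x5, x7, x8, x11}. Every edge joins two different colors.

2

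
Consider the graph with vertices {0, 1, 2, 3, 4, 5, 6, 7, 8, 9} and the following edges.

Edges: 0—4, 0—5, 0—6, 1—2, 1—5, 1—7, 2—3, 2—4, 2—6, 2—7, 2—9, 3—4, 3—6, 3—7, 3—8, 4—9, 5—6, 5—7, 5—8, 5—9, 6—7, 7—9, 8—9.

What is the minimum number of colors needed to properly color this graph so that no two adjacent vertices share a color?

2, 3, 6, 7 are mutually adjacent (a clique of size 4), so at least 4 colors are needed.
4 colors suffice: color a → {4, 7, 8}; color b → {2, 5}; color c → {0, 1, 3, 9}; color d → {6}. Each edge has distinct colors on its endpoints.

4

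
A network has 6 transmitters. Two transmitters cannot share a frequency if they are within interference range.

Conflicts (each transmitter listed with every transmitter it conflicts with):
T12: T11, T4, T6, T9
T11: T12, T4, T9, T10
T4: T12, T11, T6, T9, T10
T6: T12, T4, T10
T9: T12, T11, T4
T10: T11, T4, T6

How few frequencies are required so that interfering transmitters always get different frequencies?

4

T12, T11, T4, T9 all conflict with each other, so at least 4 frequencies are needed.
Using 4 frequencies: T12=2, T11=3, T4=1, T6=3, T9=4, T10=2. Each listed conflict is separated.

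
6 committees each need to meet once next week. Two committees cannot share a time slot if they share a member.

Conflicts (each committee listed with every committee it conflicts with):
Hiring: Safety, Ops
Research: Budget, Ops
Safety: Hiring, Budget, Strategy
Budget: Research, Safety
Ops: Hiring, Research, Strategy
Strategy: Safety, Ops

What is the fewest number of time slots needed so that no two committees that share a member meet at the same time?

The cycle Research-Ops-Hiring-Safety-Budget-Research has odd length 5, so it cannot be 2-colored; at least 3 time slots are needed.
3 time slots suffice: time slot 1 → {Safety, Ops}; time slot 2 → {Hiring, Budget, Strategy}; time slot 3 → {Research}. Each listed conflict is separated.

3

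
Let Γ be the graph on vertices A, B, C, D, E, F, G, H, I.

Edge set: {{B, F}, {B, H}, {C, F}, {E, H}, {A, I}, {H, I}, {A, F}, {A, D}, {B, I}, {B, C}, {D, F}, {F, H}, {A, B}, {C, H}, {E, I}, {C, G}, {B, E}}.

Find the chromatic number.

B, E, H, I form a clique, so at least 4 colors are needed.
4 colors suffice: A=2, B=1, C=4, D=1, E=4, F=3, G=1, H=2, I=3. Every edge joins two different colors.

4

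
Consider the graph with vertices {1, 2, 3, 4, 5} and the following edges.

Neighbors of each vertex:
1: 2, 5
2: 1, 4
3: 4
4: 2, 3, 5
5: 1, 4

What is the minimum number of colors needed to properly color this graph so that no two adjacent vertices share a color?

2

2 and 4 are adjacent, so at least 2 colors are needed.
2 colors suffice: 1=a, 2=b, 3=b, 4=a, 5=b. Every edge joins two different colors.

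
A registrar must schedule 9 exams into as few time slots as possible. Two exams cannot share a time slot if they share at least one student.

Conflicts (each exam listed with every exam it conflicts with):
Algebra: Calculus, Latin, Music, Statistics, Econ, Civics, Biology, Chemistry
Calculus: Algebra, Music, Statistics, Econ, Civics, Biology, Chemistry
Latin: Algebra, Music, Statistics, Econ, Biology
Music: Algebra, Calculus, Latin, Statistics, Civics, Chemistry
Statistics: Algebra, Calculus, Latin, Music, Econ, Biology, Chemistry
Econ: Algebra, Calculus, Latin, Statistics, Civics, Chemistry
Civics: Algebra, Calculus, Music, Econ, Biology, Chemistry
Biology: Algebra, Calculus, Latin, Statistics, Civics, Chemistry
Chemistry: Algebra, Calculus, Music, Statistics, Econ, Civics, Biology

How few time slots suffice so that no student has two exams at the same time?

5

Algebra, Calculus, Econ, Civics, Chemistry pairwise conflict, so at least 5 time slots are needed.
Using 5 time slots: Algebra=1, Calculus=2, Latin=2, Music=5, Statistics=4, Econ=5, Civics=4, Biology=5, Chemistry=3. No two conflicting exams share a time slot.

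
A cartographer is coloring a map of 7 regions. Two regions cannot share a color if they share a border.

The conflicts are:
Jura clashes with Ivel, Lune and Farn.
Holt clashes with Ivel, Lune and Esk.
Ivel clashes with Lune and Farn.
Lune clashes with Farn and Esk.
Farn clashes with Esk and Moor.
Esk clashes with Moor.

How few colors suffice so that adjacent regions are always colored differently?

4

Jura, Ivel, Lune, Farn are mutually in conflict, so at least 4 colors are needed.
4 colors suffice: color 1 → {Holt, Farn}; color 2 → {Lune, Moor}; color 3 → {Ivel, Esk}; color 4 → {Jura}. Every pair that conflicts lands in different colors.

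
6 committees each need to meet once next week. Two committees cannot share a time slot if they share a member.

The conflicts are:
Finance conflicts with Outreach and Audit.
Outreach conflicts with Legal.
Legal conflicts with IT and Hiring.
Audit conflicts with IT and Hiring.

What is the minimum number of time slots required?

3

The cycle Finance-Audit-Hiring-Legal-Outreach-Finance has odd length 5, so it cannot be 2-colored; at least 3 time slots are needed.
A valid assignment using 3 time slots: Finance=3, Outreach=2, Legal=1, Audit=1, IT=2, Hiring=2. Every pair that conflicts lands in different time slots.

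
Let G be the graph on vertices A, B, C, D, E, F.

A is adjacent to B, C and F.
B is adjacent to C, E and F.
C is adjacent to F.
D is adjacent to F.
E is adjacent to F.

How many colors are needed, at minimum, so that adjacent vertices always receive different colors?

4

A, B, C, F form a clique, so at least 4 colors are needed.
4 colors suffice: color red → {F}; color blue → {B, D}; color green → {C, E}; color yellow → {A}. Each edge has distinct colors on its endpoints.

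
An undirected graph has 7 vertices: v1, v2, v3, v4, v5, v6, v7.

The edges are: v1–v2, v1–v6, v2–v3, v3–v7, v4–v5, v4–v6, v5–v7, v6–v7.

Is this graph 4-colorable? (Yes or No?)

The chromatic number is 3. The cycle v7-v6-v1-v2-v3-v7 has odd length 5, so it cannot be 2-colored; at least 3 colors are needed.
One proper 3-coloring: v1=2, v2=3, v3=1, v4=2, v5=1, v6=1, v7=2.
Since 4 ≥ 3, a proper 4-coloring certainly exists.

Yes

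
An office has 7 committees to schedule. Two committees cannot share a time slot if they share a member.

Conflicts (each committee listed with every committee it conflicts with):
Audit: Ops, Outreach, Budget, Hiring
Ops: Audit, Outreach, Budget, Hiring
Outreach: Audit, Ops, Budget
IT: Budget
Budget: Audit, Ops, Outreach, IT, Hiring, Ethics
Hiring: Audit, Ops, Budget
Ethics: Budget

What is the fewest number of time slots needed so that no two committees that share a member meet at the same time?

Audit, Ops, Budget, Hiring all conflict with each other, so at least 4 time slots are needed.
4 time slots suffice: Audit=3, Ops=2, Outreach=4, IT=2, Budget=1, Hiring=4, Ethics=2. No two conflicting committees share a time slot.

4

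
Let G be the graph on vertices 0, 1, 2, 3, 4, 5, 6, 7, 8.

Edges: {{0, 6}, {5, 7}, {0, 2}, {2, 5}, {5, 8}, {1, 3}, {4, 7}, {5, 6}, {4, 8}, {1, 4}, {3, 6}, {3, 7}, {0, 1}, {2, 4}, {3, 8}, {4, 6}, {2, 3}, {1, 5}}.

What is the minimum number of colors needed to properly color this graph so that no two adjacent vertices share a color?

2

0 and 6 are adjacent, so at least 2 colors are needed.
A valid assignment using 2 colors: 0=red, 1=blue, 2=blue, 3=red, 4=red, 5=red, 6=blue, 7=blue, 8=blue. Each edge has distinct colors on its endpoints.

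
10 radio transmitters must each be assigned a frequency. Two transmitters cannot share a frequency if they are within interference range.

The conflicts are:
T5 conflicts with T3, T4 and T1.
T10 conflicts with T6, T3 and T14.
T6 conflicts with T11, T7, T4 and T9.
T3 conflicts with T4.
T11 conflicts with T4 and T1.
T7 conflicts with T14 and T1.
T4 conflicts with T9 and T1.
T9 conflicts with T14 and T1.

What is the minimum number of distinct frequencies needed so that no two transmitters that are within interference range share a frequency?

3

T6, T4, T9 all conflict with each other, so at least 3 frequencies are needed.
Using 3 frequencies: T5=3, T10=1, T6=2, T3=2, T11=3, T7=1, T4=1, T9=3, T14=2, T1=2. Every pair that conflicts lands in different frequencies.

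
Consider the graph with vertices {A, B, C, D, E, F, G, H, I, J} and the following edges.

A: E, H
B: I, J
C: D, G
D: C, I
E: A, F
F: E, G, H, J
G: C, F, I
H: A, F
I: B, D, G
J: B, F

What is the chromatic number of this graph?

The cycle I-G-F-J-B-I has odd length 5, so it cannot be 2-colored; at least 3 colors are needed.
3 colors suffice: A=1, B=2, C=1, D=2, E=2, F=1, G=2, H=2, I=1, J=3. No two adjacent vertices share a color.

3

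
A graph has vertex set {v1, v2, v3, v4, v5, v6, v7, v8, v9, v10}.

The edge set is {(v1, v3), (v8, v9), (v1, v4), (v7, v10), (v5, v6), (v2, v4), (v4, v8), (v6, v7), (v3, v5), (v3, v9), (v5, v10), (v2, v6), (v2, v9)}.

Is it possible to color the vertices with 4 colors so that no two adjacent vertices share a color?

Yes

The chromatic number is 3. The cycle v9-v3-v5-v6-v2-v9 has odd length 5, so it cannot be 2-colored; at least 3 colors are needed.
3 colors suffice: color red → {v4, v5, v7, v9}; color blue → {v2, v3, v8, v10}; color green → {v1, v6}.
Since 4 ≥ 3, a proper 4-coloring certainly exists.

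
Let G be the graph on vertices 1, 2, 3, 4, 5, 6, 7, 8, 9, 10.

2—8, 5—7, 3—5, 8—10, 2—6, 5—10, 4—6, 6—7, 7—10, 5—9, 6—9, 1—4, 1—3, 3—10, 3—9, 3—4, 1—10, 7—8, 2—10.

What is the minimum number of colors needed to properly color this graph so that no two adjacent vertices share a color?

2, 8, 10 are mutually adjacent, so at least 3 colors are needed.
3 colors suffice: color a → {4, 9, 10}; color b → {2, 3, 7}; color c → {1, 5, 6, 8}. Every edge joins two different colors.

3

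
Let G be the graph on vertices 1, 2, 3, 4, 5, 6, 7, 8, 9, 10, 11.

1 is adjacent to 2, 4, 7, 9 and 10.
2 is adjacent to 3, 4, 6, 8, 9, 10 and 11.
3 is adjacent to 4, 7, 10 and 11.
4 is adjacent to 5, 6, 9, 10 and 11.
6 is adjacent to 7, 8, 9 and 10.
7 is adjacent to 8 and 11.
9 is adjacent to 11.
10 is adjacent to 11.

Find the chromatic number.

2, 3, 4, 10, 11 are pairwise adjacent (a clique of size 5), so at least 5 colors are needed.
5 colors suffice: color red → {2, 5, 7}; color blue → {4, 8}; color green → {1, 6, 11}; color yellow → {9, 10}; color purple → {3}. Every edge joins two different colors.

5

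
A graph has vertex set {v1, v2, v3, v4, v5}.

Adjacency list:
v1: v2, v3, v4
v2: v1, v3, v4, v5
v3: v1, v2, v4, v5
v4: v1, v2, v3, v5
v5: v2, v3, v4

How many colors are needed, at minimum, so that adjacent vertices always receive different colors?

4

v2, v3, v4, v5 form a clique, so at least 4 colors are needed.
4 colors suffice: color 1 → {v4}; color 2 → {v3}; color 3 → {v2}; color 4 → {v1, v5}. No two adjacent vertices share a color.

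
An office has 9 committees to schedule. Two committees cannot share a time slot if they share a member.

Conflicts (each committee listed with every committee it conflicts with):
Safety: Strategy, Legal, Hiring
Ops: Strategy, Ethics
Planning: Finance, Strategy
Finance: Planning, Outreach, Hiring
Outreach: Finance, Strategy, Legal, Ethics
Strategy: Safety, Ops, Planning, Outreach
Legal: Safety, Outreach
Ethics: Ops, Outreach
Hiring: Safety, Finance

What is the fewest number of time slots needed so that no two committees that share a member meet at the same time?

The cycle Hiring-Finance-Outreach-Strategy-Safety-Hiring has odd length 5, so it cannot be 2-colored; at least 3 time slots are needed.
3 time slots suffice: time slot 1 → {Safety, Ops, Planning, Outreach}; time slot 2 → {Finance, Strategy, Legal, Ethics}; time slot 3 → {Hiring}. No two conflicting committees share a time slot.

3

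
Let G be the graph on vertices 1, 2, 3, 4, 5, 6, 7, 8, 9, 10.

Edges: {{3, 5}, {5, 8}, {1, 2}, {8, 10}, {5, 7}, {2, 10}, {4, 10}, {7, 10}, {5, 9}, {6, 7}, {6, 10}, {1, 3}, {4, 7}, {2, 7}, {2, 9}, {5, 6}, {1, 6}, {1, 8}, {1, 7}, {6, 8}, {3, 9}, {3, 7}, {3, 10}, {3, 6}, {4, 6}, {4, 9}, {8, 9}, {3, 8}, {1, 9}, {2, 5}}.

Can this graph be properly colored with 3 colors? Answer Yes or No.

3, 5, 6, 8 are mutually adjacent (a clique of size 4), so at least 4 colors are needed.
So 3 colors are not enough.

No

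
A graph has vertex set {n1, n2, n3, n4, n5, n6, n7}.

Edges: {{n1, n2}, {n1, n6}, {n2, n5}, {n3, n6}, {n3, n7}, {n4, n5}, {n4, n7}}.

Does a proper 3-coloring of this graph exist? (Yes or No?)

The chromatic number is 3. The cycle n5-n2-n1-n6-n3-n7-n4-n5 has odd length 7, so it cannot be 2-colored; at least 3 colors are needed.
3 colors suffice: color R → {n2, n4, n6}; color B → {n1, n5, n7}; color G → {n3}.
That is already a proper 3-coloring.

Yes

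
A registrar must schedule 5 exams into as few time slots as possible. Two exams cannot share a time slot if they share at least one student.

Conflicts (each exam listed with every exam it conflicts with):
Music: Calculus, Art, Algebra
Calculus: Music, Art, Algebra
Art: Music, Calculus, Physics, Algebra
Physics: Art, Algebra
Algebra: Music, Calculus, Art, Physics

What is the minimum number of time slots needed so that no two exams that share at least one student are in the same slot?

4

Music, Calculus, Art, Algebra all conflict with each other, so at least 4 time slots are needed.
4 time slots suffice: time slot 1 → {Algebra}; time slot 2 → {Art}; time slot 3 → {Calculus, Physics}; time slot 4 → {Music}. Each listed conflict is separated.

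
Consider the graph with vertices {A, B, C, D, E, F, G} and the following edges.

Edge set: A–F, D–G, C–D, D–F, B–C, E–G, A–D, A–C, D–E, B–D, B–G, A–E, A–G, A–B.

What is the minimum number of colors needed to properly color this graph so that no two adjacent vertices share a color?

4

A, B, C, D are mutually adjacent (a clique of size 4), so at least 4 colors are needed.
4 colors suffice: color red → {D}; color blue → {A}; color green → {B, E, F}; color yellow → {C, G}. No two adjacent vertices share a color.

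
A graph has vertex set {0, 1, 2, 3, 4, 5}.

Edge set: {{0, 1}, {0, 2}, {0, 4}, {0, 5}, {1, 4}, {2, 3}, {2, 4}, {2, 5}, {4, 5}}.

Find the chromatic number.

0, 2, 4, 5 are pairwise adjacent (a clique of size 4), so at least 4 colors are needed.
4 colors suffice: color a → {0, 3}; color b → {1, 2}; color c → {4}; color d → {5}. Each edge has distinct colors on its endpoints.

4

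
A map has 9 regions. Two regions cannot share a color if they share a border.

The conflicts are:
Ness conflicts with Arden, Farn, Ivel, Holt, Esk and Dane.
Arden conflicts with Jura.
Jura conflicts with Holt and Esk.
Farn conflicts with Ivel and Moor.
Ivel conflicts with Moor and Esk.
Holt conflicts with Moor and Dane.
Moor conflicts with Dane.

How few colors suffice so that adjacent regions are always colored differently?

Farn, Ivel, Moor are mutually in conflict, so at least 3 colors are needed.
A valid assignment using 3 colors: Ness=1, Arden=2, Jura=1, Farn=3, Ivel=2, Holt=2, Moor=1, Esk=3, Dane=3. Each listed conflict is separated.

3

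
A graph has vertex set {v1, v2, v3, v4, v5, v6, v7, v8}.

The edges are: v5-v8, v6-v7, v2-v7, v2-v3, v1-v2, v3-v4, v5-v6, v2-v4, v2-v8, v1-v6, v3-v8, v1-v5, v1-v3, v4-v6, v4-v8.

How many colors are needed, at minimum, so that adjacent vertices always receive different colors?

4

v2, v3, v4, v8 are mutually adjacent (a clique of size 4), so at least 4 colors are needed.
4 colors suffice: color R → {v2, v6}; color B → {v1, v4, v7}; color G → {v8}; color Y → {v3, v5}. Every edge joins two different colors.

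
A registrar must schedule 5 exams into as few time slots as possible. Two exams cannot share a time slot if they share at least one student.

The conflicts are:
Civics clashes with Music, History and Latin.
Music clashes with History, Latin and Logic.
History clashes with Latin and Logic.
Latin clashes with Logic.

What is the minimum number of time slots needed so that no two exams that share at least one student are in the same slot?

4

Civics, Music, History, Latin are mutually in conflict, so at least 4 time slots are needed.
4 time slots suffice: time slot 1 → {Latin}; time slot 2 → {History}; time slot 3 → {Music}; time slot 4 → {Civics, Logic}. Each listed conflict is separated.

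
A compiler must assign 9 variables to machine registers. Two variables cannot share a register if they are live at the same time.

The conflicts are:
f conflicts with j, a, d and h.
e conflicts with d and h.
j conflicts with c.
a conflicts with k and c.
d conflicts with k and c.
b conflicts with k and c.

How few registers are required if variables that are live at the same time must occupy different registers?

2

f and h conflict, so at least 2 registers are needed.
2 registers suffice: register 1 → {f, e, k, c}; register 2 → {j, a, d, b, h}. No two conflicting variables share a register.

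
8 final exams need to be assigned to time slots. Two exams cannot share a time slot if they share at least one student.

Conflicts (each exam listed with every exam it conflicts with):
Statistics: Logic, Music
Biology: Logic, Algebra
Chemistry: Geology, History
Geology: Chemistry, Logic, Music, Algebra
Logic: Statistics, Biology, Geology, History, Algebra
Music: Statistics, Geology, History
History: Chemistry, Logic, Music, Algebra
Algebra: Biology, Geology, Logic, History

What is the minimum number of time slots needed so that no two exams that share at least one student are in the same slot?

3

Biology, Logic, Algebra all conflict with each other, so at least 3 time slots are needed.
3 time slots suffice: time slot 1 → {Chemistry, Logic, Music}; time slot 2 → {Statistics, Biology, Geology, History}; time slot 3 → {Algebra}. Every pair that conflicts lands in different time slots.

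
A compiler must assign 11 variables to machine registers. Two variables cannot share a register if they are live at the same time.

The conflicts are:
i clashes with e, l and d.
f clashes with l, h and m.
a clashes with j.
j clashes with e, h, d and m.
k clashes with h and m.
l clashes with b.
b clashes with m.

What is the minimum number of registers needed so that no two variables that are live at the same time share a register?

i and d conflict, so at least 2 registers are needed.
2 registers suffice: i=1, f=1, a=2, j=1, e=2, k=1, l=2, b=1, h=2, d=2, m=2. No two conflicting variables share a register.

2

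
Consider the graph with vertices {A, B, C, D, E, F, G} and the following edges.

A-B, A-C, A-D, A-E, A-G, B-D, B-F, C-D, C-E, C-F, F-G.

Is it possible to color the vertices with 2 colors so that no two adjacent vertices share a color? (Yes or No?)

No

A, C, E form a triangle, so at least 3 colors are needed.
So 2 colors are not enough.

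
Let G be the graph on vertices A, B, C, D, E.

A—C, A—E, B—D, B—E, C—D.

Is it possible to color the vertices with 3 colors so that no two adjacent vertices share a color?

Yes

The chromatic number is 3. The cycle E-A-C-D-B-E has odd length 5, so it cannot be 2-colored; at least 3 colors are needed.
3 colors suffice: A=2, B=1, C=1, D=2, E=3.
That is already a proper 3-coloring.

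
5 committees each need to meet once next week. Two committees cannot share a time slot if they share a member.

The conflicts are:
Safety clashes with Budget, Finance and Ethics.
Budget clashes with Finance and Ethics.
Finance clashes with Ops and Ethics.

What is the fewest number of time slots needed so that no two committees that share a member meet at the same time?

Safety, Budget, Finance, Ethics are mutually in conflict, so at least 4 time slots are needed.
4 time slots suffice: time slot 1 → {Finance}; time slot 2 → {Safety, Ops}; time slot 3 → {Budget}; time slot 4 → {Ethics}. No two conflicting committees share a time slot.

4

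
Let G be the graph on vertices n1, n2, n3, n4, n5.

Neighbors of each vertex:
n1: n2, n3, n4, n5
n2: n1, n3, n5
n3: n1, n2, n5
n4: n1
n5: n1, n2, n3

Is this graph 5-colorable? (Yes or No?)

The chromatic number is 4. n1, n2, n3, n5 are pairwise adjacent (a clique of size 4), so at least 4 colors are needed.
4 colors suffice: color red → {n1}; color blue → {n4, n5}; color green → {n2}; color yellow → {n3}.
Since 5 ≥ 4, a proper 5-coloring certainly exists.

Yes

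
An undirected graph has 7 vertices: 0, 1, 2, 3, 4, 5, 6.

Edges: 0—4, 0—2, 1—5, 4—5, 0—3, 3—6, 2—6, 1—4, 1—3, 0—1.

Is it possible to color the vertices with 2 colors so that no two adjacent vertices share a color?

0, 1, 3 are mutually adjacent, so at least 3 colors are needed.
So 2 colors are not enough.

No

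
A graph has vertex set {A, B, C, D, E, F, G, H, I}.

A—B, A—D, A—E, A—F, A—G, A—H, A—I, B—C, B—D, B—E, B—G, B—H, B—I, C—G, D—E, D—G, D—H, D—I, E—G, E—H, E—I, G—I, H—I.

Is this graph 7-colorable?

The chromatic number is 6. A, B, D, E, G, I form a clique, so at least 6 colors are needed.
6 colors suffice: color 1 → {A, C}; color 2 → {B, F}; color 3 → {G, H}; color 4 → {I}; color 5 → {E}; color 6 → {D}.
Since 7 ≥ 6, a proper 7-coloring certainly exists.

Yes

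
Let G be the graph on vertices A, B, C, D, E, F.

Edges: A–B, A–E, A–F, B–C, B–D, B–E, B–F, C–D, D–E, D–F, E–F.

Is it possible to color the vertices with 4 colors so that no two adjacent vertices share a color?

Yes

The chromatic number is 4. B, D, E, F form a clique, so at least 4 colors are needed.
A valid assignment using 4 colors: A=green, B=red, C=blue, D=green, E=blue, F=yellow.
That is already a proper 4-coloring.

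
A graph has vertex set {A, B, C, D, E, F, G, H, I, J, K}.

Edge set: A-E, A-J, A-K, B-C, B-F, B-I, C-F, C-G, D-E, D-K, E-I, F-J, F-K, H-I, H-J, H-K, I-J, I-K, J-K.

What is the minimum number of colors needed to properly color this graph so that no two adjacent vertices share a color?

4

H, I, J, K are mutually adjacent (a clique of size 4), so at least 4 colors are needed.
4 colors suffice: A=3, B=2, C=1, D=2, E=1, F=3, G=2, H=4, I=3, J=2, K=1. Each edge has distinct colors on its endpoints.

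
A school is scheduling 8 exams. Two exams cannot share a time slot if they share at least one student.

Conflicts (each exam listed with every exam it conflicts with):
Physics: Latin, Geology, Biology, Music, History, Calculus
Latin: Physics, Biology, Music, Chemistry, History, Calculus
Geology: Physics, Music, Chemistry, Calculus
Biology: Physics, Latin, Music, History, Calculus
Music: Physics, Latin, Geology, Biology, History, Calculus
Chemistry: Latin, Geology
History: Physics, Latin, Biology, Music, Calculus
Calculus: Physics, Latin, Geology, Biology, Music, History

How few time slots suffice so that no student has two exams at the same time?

Physics, Latin, Biology, Music, History, Calculus are mutually in conflict, so at least 6 time slots are needed.
6 time slots suffice: time slot 1 → {Latin, Geology}; time slot 2 → {Music, Chemistry}; time slot 3 → {Calculus}; time slot 4 → {Physics}; time slot 5 → {Biology}; time slot 6 → {History}. Each listed conflict is separated.

6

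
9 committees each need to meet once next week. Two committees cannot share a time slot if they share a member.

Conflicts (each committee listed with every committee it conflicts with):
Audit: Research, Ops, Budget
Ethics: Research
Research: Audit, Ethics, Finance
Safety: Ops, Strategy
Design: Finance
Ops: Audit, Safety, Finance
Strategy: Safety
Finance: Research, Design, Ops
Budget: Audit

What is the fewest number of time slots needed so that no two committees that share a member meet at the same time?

Ethics and Research conflict, so at least 2 time slots are needed.
Using 2 time slots: Audit=1, Ethics=1, Research=2, Safety=1, Design=2, Ops=2, Strategy=2, Finance=1, Budget=2. No two conflicting committees share a time slot.

2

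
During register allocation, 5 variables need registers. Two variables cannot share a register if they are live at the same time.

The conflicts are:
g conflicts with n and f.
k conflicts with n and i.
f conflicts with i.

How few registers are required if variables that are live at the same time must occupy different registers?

3

The cycle i-k-n-g-f-i has odd length 5, so it cannot be 2-colored; at least 3 registers are needed.
Using 3 registers: g=2, k=2, n=1, f=3, i=1. Every pair that conflicts lands in different registers.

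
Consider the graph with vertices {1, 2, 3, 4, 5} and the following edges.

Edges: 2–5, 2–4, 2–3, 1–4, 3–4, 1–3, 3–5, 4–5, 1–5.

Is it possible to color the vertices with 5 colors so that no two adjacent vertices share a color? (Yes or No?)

The chromatic number is 4. 2, 3, 4, 5 form a clique, so at least 4 colors are needed.
A valid assignment using 4 colors: 1=d, 2=d, 3=b, 4=a, 5=c.
Since 5 ≥ 4, a proper 5-coloring certainly exists.

Yes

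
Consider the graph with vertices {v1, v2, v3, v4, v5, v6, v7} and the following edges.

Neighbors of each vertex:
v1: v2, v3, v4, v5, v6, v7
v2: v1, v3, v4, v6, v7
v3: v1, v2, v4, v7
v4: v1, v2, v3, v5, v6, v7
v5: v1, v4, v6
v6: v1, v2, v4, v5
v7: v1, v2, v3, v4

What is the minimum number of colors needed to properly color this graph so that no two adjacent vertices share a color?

v1, v2, v3, v4, v7 are pairwise adjacent (a clique of size 5), so at least 5 colors are needed.
A valid assignment using 5 colors: v1=R, v2=G, v3=P, v4=B, v5=G, v6=Y, v7=Y. Every edge joins two different colors.

5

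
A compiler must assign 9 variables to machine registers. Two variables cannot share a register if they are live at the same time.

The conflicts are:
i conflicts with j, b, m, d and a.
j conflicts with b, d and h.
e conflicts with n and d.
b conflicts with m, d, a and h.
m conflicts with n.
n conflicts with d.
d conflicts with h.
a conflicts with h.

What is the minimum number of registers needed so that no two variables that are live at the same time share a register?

4

j, b, d, h are mutually in conflict, so at least 4 registers are needed.
4 registers suffice: register 1 → {b, n}; register 2 → {m, d, a}; register 3 → {i, e, h}; register 4 → {j}. No two conflicting variables share a register.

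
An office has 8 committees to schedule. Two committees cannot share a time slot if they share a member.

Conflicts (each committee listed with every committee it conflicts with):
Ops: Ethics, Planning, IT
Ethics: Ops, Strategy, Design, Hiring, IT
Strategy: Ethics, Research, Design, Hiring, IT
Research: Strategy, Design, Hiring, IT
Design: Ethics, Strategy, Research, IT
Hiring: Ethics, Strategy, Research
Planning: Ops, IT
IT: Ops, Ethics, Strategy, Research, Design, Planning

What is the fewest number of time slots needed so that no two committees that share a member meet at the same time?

Strategy, Research, Design, IT pairwise conflict, so at least 4 time slots are needed.
Using 4 time slots: Ops=2, Ethics=3, Strategy=2, Research=3, Design=4, Hiring=1, Planning=3, IT=1. Every pair that conflicts lands in different time slots.

4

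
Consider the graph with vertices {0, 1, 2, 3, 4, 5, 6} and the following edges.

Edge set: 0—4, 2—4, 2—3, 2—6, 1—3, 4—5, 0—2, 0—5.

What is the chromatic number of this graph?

3

0, 4, 5 form a triangle, so at least 3 colors are needed.
3 colors suffice: 0=blue, 1=red, 2=red, 3=blue, 4=green, 5=red, 6=blue. Each edge has distinct colors on its endpoints.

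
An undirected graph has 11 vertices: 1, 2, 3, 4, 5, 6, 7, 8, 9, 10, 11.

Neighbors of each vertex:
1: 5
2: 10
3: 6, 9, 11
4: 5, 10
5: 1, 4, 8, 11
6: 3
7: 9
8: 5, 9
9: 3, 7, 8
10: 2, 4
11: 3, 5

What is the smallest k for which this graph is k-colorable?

The cycle 3-11-5-8-9-3 has odd length 5, so it cannot be 2-colored; at least 3 colors are needed.
3 colors suffice: color a → {5, 6, 9, 10}; color b → {1, 2, 3, 4, 7, 8}; color c → {11}. Every edge joins two different colors.

3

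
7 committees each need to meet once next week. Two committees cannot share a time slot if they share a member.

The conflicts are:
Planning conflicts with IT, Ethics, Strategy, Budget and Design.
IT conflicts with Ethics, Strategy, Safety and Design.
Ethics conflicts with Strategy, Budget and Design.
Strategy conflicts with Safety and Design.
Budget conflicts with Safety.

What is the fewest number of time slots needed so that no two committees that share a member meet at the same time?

5

Planning, IT, Ethics, Strategy, Design are mutually in conflict, so at least 5 time slots are needed.
5 time slots suffice: Planning=1, IT=2, Ethics=3, Strategy=4, Budget=2, Safety=1, Design=5. Every pair that conflicts lands in different time slots.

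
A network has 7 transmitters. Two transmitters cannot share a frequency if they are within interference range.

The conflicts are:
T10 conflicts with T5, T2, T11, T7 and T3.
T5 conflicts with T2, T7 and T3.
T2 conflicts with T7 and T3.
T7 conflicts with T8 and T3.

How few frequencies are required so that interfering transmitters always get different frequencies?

T10, T5, T2, T7, T3 pairwise conflict, so at least 5 frequencies are needed.
5 frequencies suffice: T10=2, T5=5, T2=4, T11=1, T7=1, T8=2, T3=3. Each listed conflict is separated.

5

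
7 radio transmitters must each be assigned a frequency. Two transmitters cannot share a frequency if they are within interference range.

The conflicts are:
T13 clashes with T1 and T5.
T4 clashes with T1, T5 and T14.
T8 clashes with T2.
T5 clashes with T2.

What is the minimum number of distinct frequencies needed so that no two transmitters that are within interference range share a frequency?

2

T4 and T5 conflict, so at least 2 frequencies are needed.
2 frequencies suffice: frequency 1 → {T1, T8, T5, T14}; frequency 2 → {T13, T4, T2}. Each listed conflict is separated.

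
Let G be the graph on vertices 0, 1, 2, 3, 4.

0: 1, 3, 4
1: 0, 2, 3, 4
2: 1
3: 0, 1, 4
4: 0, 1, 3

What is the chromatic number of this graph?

4

0, 1, 3, 4 are mutually adjacent (a clique of size 4), so at least 4 colors are needed.
4 colors suffice: color a → {1}; color b → {2, 3}; color c → {0}; color d → {4}. No two adjacent vertices share a color.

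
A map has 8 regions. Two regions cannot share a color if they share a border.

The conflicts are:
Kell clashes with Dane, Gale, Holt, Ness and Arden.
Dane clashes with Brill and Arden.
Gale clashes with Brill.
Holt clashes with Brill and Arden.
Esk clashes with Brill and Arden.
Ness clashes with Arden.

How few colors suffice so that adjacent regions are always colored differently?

3

Kell, Ness, Arden all conflict with each other, so at least 3 colors are needed.
3 colors suffice: color 1 → {Kell, Brill}; color 2 → {Gale, Arden}; color 3 → {Dane, Holt, Esk, Ness}. Every pair that conflicts lands in different colors.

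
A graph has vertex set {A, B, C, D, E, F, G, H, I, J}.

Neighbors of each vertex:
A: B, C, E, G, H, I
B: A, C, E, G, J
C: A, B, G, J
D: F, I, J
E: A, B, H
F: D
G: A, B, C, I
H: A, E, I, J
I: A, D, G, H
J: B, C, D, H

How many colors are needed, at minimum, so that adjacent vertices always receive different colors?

4

A, B, C, G form a clique, so at least 4 colors are needed.
4 colors suffice: A=1, B=2, C=3, D=3, E=4, F=1, G=4, H=3, I=2, J=1. Every edge joins two different colors.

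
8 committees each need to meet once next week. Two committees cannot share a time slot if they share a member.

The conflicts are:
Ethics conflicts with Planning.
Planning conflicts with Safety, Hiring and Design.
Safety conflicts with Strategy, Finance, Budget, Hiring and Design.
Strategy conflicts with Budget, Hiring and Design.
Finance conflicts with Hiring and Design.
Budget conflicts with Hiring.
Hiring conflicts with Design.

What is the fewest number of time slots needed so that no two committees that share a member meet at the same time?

Safety, Strategy, Hiring, Design pairwise conflict, so at least 4 time slots are needed.
4 time slots suffice: time slot 1 → {Ethics, Hiring}; time slot 2 → {Safety}; time slot 3 → {Budget, Design}; time slot 4 → {Planning, Strategy, Finance}. Each listed conflict is separated.

4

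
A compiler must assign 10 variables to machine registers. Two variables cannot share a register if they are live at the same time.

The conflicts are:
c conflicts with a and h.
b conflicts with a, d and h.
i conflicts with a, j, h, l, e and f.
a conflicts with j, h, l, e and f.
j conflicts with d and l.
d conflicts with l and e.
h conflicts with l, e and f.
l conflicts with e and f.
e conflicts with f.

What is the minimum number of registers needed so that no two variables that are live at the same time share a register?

6

i, a, h, l, e, f all conflict with each other, so at least 6 registers are needed.
A valid assignment using 6 registers: c=3, b=3, i=4, a=1, j=2, d=1, h=2, l=3, e=5, f=6. No two conflicting variables share a register.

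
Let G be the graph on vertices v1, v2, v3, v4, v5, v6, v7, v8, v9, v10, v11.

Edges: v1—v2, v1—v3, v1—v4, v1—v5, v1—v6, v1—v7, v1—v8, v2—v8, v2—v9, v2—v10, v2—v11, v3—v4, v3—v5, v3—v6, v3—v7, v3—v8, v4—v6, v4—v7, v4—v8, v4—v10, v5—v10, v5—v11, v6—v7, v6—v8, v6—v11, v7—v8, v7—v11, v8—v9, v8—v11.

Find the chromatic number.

6

v1, v3, v4, v6, v7, v8 form a clique, so at least 6 colors are needed.
6 colors suffice: v1=2, v2=3, v3=3, v4=5, v5=1, v6=4, v7=6, v8=1, v9=2, v10=2, v11=2. No two adjacent vertices share a color.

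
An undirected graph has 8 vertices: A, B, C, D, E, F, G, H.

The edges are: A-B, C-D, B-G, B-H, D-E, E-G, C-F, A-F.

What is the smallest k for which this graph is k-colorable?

The cycle E-D-C-F-A-B-G-E has odd length 7, so it cannot be 2-colored; at least 3 colors are needed.
3 colors suffice: A=2, B=1, C=2, D=1, E=3, F=1, G=2, H=2. Each edge has distinct colors on its endpoints.

3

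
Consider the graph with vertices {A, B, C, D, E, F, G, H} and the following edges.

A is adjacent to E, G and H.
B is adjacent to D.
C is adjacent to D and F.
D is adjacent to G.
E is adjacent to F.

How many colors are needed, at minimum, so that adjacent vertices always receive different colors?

2

B and D are adjacent, so at least 2 colors are needed.
One proper 2-coloring: A=red, B=blue, C=blue, D=red, E=blue, F=red, G=blue, H=blue. Each edge has distinct colors on its endpoints.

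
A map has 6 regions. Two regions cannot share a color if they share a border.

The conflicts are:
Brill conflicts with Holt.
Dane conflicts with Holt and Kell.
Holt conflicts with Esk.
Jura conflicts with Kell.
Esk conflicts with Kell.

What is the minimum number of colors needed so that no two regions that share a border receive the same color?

Dane and Kell conflict, so at least 2 colors are needed.
A valid assignment using 2 colors: Brill=2, Dane=2, Holt=1, Jura=2, Esk=2, Kell=1. No two conflicting regions share a color.

2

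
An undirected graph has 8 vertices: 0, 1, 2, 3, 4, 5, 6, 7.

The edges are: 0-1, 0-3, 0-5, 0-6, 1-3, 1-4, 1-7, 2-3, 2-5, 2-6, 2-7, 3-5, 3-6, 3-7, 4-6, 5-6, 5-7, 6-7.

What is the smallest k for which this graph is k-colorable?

2, 3, 5, 6, 7 form a clique, so at least 5 colors are needed.
5 colors suffice: 0=d, 1=b, 2=e, 3=a, 4=a, 5=c, 6=b, 7=d. No two adjacent vertices share a color.

5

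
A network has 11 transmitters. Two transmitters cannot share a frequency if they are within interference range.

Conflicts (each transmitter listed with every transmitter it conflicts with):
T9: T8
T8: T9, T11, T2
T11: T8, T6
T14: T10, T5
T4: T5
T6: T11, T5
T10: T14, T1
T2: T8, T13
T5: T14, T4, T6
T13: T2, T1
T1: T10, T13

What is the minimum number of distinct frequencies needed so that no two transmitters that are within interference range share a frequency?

The cycle T11-T6-T5-T14-T10-T1-T13-T2-T8-T11 has odd length 9, so it cannot be 2-colored; at least 3 frequencies are needed.
Using 3 frequencies: T9=2, T8=1, T11=2, T14=2, T4=2, T6=3, T10=1, T2=2, T5=1, T13=1, T1=2. No two conflicting transmitters share a frequency.

3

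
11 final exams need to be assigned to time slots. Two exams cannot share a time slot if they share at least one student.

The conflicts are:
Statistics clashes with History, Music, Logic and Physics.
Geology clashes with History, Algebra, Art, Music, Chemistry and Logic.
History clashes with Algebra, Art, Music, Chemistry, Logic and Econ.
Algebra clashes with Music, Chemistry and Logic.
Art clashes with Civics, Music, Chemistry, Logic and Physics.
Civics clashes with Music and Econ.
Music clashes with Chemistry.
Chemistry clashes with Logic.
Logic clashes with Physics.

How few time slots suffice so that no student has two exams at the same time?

Geology, History, Algebra, Chemistry, Logic are mutually in conflict, so at least 5 time slots are needed.
A valid assignment using 5 time slots: Statistics=3, Geology=5, History=1, Algebra=3, Art=3, Civics=1, Music=2, Chemistry=4, Logic=2, Econ=2, Physics=1. Each listed conflict is separated.

5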